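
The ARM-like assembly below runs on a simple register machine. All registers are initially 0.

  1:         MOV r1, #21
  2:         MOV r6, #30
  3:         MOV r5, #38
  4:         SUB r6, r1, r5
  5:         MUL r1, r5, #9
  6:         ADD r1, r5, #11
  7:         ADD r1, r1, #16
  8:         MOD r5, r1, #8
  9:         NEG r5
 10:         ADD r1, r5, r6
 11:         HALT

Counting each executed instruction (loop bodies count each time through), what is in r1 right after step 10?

-18

after MOV r1, #21: r1=21
after MOV r6, #30: r6=30
after MOV r5, #38: r5=38
after SUB r6, r1, r5: r6=21-38=-17
after MUL r1, r5, #9: r1=38*9=342
after ADD r1, r5, #11: r1=38+11=49
after ADD r1, r1, #16: r1=49+16=65
after MOD r5, r1, #8: r5=65%8=1
after NEG r5: r5=-(1)=-1
after ADD r1, r5, r6: r1=(-1)+(-17)=-18
After step 10: r1 = -18.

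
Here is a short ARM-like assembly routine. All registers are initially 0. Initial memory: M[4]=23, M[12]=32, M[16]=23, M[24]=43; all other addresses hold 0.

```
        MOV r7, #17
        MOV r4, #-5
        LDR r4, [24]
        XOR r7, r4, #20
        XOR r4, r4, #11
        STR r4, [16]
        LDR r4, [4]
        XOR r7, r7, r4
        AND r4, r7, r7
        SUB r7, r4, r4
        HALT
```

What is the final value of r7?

0

r7=17
r4=-5
r4=M[24]=43
r7=43^20=63
r4=43^11=32
STR r4, [16] → M[16]=32
r4=M[4]=23
r7=63^23=40
r4=40&40=40
r7=40-40=0
halt.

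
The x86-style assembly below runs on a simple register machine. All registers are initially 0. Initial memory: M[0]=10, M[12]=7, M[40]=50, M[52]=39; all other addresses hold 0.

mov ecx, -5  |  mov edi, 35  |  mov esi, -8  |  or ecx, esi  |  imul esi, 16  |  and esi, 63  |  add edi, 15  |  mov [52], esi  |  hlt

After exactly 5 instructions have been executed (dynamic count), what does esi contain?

-128

mov ecx, -5 → ecx=-5
mov edi, 35 → edi=35
mov esi, -8 → esi=-8
or ecx, esi → ecx=(-5)|(-8)=-5
imul esi, 16 → esi=(-8)*16=-128
After step 5: esi = -128.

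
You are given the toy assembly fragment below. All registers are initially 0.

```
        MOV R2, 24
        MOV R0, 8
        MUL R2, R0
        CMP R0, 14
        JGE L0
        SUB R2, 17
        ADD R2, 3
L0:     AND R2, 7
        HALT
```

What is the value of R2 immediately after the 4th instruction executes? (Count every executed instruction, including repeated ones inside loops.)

192

R2=24
R0=8
R2=24*8=192
CMP R0, 14  (cmp 8,14)
After step 4: R2 = 192.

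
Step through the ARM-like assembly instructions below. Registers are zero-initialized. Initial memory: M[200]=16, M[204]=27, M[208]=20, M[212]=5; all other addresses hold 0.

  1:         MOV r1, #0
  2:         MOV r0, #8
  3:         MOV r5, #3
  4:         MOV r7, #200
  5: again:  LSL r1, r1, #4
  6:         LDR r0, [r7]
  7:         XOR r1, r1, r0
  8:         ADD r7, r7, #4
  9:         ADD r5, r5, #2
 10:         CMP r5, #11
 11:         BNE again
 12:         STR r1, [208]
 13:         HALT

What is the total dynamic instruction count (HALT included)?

34

r1=0
r0=8
r5=3
r7=200
r1=0<<4=0
r0=M[200]=16
r1=0^16=16
r7=200+4=204
r5=3+2=5
CMP r5, #11  (cmp 5,11)
BNE again: taken
r1=16<<4=256
r0=M[204]=27
r1=256^27=283
r7=204+4=208
r5=5+2=7
CMP r5, #11  (cmp 7,11)
BNE again: taken
r1=283<<4=4528
r0=M[208]=20
r1=4528^20=4516
r7=208+4=212
r5=7+2=9
CMP r5, #11  (cmp 9,11)
BNE again: taken
r1=4516<<4=72256
r0=M[212]=5
r1=72256^5=72261
r7=212+4=216
r5=9+2=11
CMP r5, #11  (cmp 11,11)
BNE again: not taken
STR r1, [208] → M[208]=72261
halt.
Total executed instructions: 34.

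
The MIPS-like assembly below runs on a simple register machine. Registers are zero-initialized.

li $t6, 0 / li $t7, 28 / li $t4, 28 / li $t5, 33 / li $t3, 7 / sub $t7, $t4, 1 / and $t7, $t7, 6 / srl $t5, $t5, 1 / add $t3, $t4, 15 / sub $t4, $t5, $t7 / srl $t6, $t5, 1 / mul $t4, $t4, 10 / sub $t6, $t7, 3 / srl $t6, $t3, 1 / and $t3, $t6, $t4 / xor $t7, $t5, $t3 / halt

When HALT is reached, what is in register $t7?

20

after li $t6, 0: $t6=0
after li $t7, 28: $t7=28
after li $t4, 28: $t4=28
after li $t5, 33: $t5=33
after li $t3, 7: $t3=7
after sub $t7, $t4, 1: $t7=28-1=27
after and $t7, $t7, 6: $t7=27&6=2
after srl $t5, $t5, 1: $t5=33>>1=16
after add $t3, $t4, 15: $t3=28+15=43
after sub $t4, $t5, $t7: $t4=16-2=14
after srl $t6, $t5, 1: $t6=16>>1=8
after mul $t4, $t4, 10: $t4=14*10=140
after sub $t6, $t7, 3: $t6=2-3=-1
after srl $t6, $t3, 1: $t6=43>>1=21
after and $t3, $t6, $t4: $t3=21&140=4
after xor $t7, $t5, $t3: $t7=16^4=20
halt.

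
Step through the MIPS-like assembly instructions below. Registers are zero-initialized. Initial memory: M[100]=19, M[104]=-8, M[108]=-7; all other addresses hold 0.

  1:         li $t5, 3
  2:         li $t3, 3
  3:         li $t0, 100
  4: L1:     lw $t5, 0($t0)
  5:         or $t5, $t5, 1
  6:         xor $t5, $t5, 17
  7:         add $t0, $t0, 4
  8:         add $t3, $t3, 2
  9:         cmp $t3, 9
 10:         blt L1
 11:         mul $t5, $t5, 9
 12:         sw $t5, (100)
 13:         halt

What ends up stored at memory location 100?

$t5=3
$t3=3
$t0=100
$t5=M[100]=19
$t5=19|1=19
$t5=19^17=2
$t0=100+4=104
$t3=3+2=5
cmp $t3, 9  (cmp 5,9)
blt L1: taken
$t5=M[104]=-8
$t5=(-8)|1=-7
$t5=(-7)^17=-24
$t0=104+4=108
$t3=5+2=7
cmp $t3, 9  (cmp 7,9)
blt L1: taken
$t5=M[108]=-7
$t5=(-7)|1=-7
$t5=(-7)^17=-24
$t0=108+4=112
$t3=7+2=9
cmp $t3, 9  (cmp 9,9)
blt L1: not taken
$t5=(-24)*9=-216
sw $t5, (100) → M[100]=-216
halt.

-216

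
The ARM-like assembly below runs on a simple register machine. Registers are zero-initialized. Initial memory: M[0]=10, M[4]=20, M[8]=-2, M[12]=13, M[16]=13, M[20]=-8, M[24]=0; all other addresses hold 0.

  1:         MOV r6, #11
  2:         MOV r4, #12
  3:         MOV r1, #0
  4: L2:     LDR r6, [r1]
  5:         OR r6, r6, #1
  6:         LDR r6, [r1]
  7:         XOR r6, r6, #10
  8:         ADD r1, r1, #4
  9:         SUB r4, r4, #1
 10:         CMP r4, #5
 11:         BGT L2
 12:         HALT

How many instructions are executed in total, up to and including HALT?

60

r6=11
r4=12
r1=0
r6=M[0]=10
r6=10|1=11
r6=M[0]=10
r6=10^10=0
r1=0+4=4
r4=12-1=11
CMP r4, #5  (cmp 11,5)
BGT L2: taken
r6=M[4]=20
r6=20|1=21
r6=M[4]=20
r6=20^10=30
r1=4+4=8
r4=11-1=10
CMP r4, #5  (cmp 10,5)
BGT L2: taken
r6=M[8]=-2
r6=(-2)|1=-1
r6=M[8]=-2
r6=(-2)^10=-12
r1=8+4=12
r4=10-1=9
CMP r4, #5  (cmp 9,5)
BGT L2: taken
r6=M[12]=13
r6=13|1=13
r6=M[12]=13
r6=13^10=7
r1=12+4=16
r4=9-1=8
CMP r4, #5  (cmp 8,5)
BGT L2: taken
r6=M[16]=13
r6=13|1=13
r6=M[16]=13
r6=13^10=7
r1=16+4=20
r4=8-1=7
CMP r4, #5  (cmp 7,5)
BGT L2: taken
r6=M[20]=-8
r6=(-8)|1=-7
r6=M[20]=-8
r6=(-8)^10=-14
r1=20+4=24
r4=7-1=6
CMP r4, #5  (cmp 6,5)
BGT L2: taken
r6=M[24]=0
r6=0|1=1
r6=M[24]=0
r6=0^10=10
r1=24+4=28
r4=6-1=5
CMP r4, #5  (cmp 5,5)
BGT L2: not taken
halt.
Total executed instructions: 60.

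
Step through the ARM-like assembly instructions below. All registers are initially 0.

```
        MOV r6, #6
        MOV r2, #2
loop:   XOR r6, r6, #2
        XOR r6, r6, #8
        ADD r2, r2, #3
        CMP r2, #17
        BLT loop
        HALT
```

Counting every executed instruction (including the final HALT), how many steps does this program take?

after MOV r6, #6: r6=6
after MOV r2, #2: r2=2
after XOR r6, r6, #2: r6=6^2=4
after XOR r6, r6, #8: r6=4^8=12
after ADD r2, r2, #3: r2=2+3=5
CMP r2, #17  (cmp 5,17)
BLT loop: taken
after XOR r6, r6, #2: r6=12^2=14
after XOR r6, r6, #8: r6=14^8=6
after ADD r2, r2, #3: r2=5+3=8
CMP r2, #17  (cmp 8,17)
BLT loop: taken
after XOR r6, r6, #2: r6=6^2=4
after XOR r6, r6, #8: r6=4^8=12
after ADD r2, r2, #3: r2=8+3=11
CMP r2, #17  (cmp 11,17)
BLT loop: taken
after XOR r6, r6, #2: r6=12^2=14
after XOR r6, r6, #8: r6=14^8=6
after ADD r2, r2, #3: r2=11+3=14
CMP r2, #17  (cmp 14,17)
BLT loop: taken
after XOR r6, r6, #2: r6=6^2=4
after XOR r6, r6, #8: r6=4^8=12
after ADD r2, r2, #3: r2=14+3=17
CMP r2, #17  (cmp 17,17)
BLT loop: not taken
halt.
Total executed instructions: 28.

28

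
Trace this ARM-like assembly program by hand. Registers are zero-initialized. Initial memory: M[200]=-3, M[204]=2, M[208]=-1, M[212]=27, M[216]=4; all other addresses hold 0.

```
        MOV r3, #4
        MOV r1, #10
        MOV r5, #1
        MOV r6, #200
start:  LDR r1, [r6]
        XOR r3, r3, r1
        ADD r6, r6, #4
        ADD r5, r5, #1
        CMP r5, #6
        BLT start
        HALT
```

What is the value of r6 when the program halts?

220

after MOV r3, #4: r3=4
after MOV r1, #10: r1=10
after MOV r5, #1: r5=1
after MOV r6, #200: r6=200
after LDR r1, [r6]: r1=M[200]=-3
after XOR r3, r3, r1: r3=4^(-3)=-7
after ADD r6, r6, #4: r6=200+4=204
after ADD r5, r5, #1: r5=1+1=2
CMP r5, #6  (cmp 2,6)
BLT start: taken
after LDR r1, [r6]: r1=M[204]=2
after XOR r3, r3, r1: r3=(-7)^2=-5
after ADD r6, r6, #4: r6=204+4=208
after ADD r5, r5, #1: r5=2+1=3
CMP r5, #6  (cmp 3,6)
BLT start: taken
after LDR r1, [r6]: r1=M[208]=-1
after XOR r3, r3, r1: r3=(-5)^(-1)=4
after ADD r6, r6, #4: r6=208+4=212
after ADD r5, r5, #1: r5=3+1=4
CMP r5, #6  (cmp 4,6)
BLT start: taken
after LDR r1, [r6]: r1=M[212]=27
after XOR r3, r3, r1: r3=4^27=31
after ADD r6, r6, #4: r6=212+4=216
after ADD r5, r5, #1: r5=4+1=5
CMP r5, #6  (cmp 5,6)
BLT start: taken
after LDR r1, [r6]: r1=M[216]=4
after XOR r3, r3, r1: r3=31^4=27
after ADD r6, r6, #4: r6=216+4=220
after ADD r5, r5, #1: r5=5+1=6
CMP r5, #6  (cmp 6,6)
BLT start: not taken
halt.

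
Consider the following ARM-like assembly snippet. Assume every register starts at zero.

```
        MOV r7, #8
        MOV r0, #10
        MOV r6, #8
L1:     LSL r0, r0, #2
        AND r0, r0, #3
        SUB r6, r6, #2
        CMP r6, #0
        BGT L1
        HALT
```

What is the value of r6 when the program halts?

MOV r7, #8 → r7=8
MOV r0, #10 → r0=10
MOV r6, #8 → r6=8
LSL r0, r0, #2 → r0=10<<2=40
AND r0, r0, #3 → r0=40&3=0
SUB r6, r6, #2 → r6=8-2=6
CMP r6, #0  (cmp 6,0)
BGT L1: taken
LSL r0, r0, #2 → r0=0<<2=0
AND r0, r0, #3 → r0=0&3=0
SUB r6, r6, #2 → r6=6-2=4
CMP r6, #0  (cmp 4,0)
BGT L1: taken
LSL r0, r0, #2 → r0=0<<2=0
AND r0, r0, #3 → r0=0&3=0
SUB r6, r6, #2 → r6=4-2=2
CMP r6, #0  (cmp 2,0)
BGT L1: taken
LSL r0, r0, #2 → r0=0<<2=0
AND r0, r0, #3 → r0=0&3=0
SUB r6, r6, #2 → r6=2-2=0
CMP r6, #0  (cmp 0,0)
BGT L1: not taken
halt.

0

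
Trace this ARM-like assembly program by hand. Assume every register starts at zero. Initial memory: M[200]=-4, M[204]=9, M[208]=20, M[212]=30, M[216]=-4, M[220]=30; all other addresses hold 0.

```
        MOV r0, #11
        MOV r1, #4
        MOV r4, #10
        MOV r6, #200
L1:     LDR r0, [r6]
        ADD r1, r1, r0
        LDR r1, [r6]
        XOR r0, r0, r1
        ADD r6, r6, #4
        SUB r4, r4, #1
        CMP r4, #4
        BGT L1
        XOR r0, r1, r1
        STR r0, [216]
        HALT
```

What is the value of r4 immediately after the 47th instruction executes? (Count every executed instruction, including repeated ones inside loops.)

5

r0=11
r1=4
r4=10
r6=200
r0=M[200]=-4
r1=4+(-4)=0
r1=M[200]=-4
r0=(-4)^(-4)=0
r6=200+4=204
r4=10-1=9
CMP r4, #4  (cmp 9,4)
BGT L1: taken
r0=M[204]=9
r1=(-4)+9=5
r1=M[204]=9
r0=9^9=0
r6=204+4=208
r4=9-1=8
CMP r4, #4  (cmp 8,4)
BGT L1: taken
r0=M[208]=20
r1=9+20=29
r1=M[208]=20
r0=20^20=0
r6=208+4=212
r4=8-1=7
CMP r4, #4  (cmp 7,4)
BGT L1: taken
r0=M[212]=30
r1=20+30=50
r1=M[212]=30
r0=30^30=0
r6=212+4=216
r4=7-1=6
CMP r4, #4  (cmp 6,4)
BGT L1: taken
r0=M[216]=-4
r1=30+(-4)=26
r1=M[216]=-4
r0=(-4)^(-4)=0
r6=216+4=220
r4=6-1=5
CMP r4, #4  (cmp 5,4)
BGT L1: taken
r0=M[220]=30
r1=(-4)+30=26
r1=M[220]=30
After step 47: r4 = 5.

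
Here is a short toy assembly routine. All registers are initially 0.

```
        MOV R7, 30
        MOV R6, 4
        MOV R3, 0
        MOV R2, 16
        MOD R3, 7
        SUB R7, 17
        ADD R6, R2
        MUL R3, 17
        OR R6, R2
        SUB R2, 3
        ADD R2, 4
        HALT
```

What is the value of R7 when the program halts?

13

after MOV R7, 30: R7=30
after MOV R6, 4: R6=4
after MOV R3, 0: R3=0
after MOV R2, 16: R2=16
after MOD R3, 7: R3=0%7=0
after SUB R7, 17: R7=30-17=13
after ADD R6, R2: R6=4+16=20
after MUL R3, 17: R3=0*17=0
after OR R6, R2: R6=20|16=20
after SUB R2, 3: R2=16-3=13
after ADD R2, 4: R2=13+4=17
halt.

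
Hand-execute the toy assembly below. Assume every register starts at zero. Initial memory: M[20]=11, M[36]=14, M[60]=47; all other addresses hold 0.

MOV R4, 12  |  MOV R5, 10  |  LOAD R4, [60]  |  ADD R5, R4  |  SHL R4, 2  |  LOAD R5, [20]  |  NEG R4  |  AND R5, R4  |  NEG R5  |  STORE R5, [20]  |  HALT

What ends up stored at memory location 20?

after MOV R4, 12: R4=12
after MOV R5, 10: R5=10
after LOAD R4, [60]: R4=M[60]=47
after ADD R5, R4: R5=10+47=57
after SHL R4, 2: R4=47<<2=188
after LOAD R5, [20]: R5=M[20]=11
after NEG R4: R4=-(188)=-188
after AND R5, R4: R5=11&(-188)=0
after NEG R5: R5=-(0)=0
STORE R5, [20] → M[20]=0
halt.

0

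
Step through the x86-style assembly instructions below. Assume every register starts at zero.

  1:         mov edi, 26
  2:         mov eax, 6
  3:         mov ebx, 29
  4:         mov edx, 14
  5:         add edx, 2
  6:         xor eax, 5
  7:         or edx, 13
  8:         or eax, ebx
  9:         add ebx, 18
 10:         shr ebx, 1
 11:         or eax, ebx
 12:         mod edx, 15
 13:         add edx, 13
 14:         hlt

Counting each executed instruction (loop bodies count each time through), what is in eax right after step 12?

31

after mov edi, 26: edi=26
after mov eax, 6: eax=6
after mov ebx, 29: ebx=29
after mov edx, 14: edx=14
after add edx, 2: edx=14+2=16
after xor eax, 5: eax=6^5=3
after or edx, 13: edx=16|13=29
after or eax, ebx: eax=3|29=31
after add ebx, 18: ebx=29+18=47
after shr ebx, 1: ebx=47>>1=23
after or eax, ebx: eax=31|23=31
after mod edx, 15: edx=29%15=14
After step 12: eax = 31.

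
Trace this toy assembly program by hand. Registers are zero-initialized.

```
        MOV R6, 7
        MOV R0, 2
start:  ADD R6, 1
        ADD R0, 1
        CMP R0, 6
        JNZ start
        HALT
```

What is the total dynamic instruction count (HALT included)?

R6=7
R0=2
R6=7+1=8
R0=2+1=3
CMP R0, 6  (cmp 3,6)
JNZ start: taken
R6=8+1=9
R0=3+1=4
CMP R0, 6  (cmp 4,6)
JNZ start: taken
R6=9+1=10
R0=4+1=5
CMP R0, 6  (cmp 5,6)
JNZ start: taken
R6=10+1=11
R0=5+1=6
CMP R0, 6  (cmp 6,6)
JNZ start: not taken
halt.
Total executed instructions: 19.

19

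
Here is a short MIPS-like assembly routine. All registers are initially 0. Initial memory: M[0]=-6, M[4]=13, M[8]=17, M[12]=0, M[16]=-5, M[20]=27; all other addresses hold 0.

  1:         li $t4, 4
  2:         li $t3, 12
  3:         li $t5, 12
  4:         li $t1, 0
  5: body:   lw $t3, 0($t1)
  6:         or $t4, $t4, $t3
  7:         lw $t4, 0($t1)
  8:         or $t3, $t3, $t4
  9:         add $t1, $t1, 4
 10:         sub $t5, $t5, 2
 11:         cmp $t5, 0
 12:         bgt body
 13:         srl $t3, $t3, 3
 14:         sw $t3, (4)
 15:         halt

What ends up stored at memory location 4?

3

$t4=4
$t3=12
$t5=12
$t1=0
$t3=M[0]=-6
$t4=4|(-6)=-2
$t4=M[0]=-6
$t3=(-6)|(-6)=-6
$t1=0+4=4
$t5=12-2=10
cmp $t5, 0  (cmp 10,0)
bgt body: taken
$t3=M[4]=13
$t4=(-6)|13=-1
$t4=M[4]=13
$t3=13|13=13
$t1=4+4=8
$t5=10-2=8
cmp $t5, 0  (cmp 8,0)
bgt body: taken
$t3=M[8]=17
$t4=13|17=29
$t4=M[8]=17
$t3=17|17=17
$t1=8+4=12
$t5=8-2=6
cmp $t5, 0  (cmp 6,0)
bgt body: taken
$t3=M[12]=0
$t4=17|0=17
$t4=M[12]=0
$t3=0|0=0
$t1=12+4=16
$t5=6-2=4
cmp $t5, 0  (cmp 4,0)
bgt body: taken
$t3=M[16]=-5
$t4=0|(-5)=-5
$t4=M[16]=-5
$t3=(-5)|(-5)=-5
$t1=16+4=20
$t5=4-2=2
cmp $t5, 0  (cmp 2,0)
bgt body: taken
$t3=M[20]=27
$t4=(-5)|27=-5
$t4=M[20]=27
$t3=27|27=27
$t1=20+4=24
$t5=2-2=0
cmp $t5, 0  (cmp 0,0)
bgt body: not taken
$t3=27>>3=3
sw $t3, (4) → M[4]=3
halt.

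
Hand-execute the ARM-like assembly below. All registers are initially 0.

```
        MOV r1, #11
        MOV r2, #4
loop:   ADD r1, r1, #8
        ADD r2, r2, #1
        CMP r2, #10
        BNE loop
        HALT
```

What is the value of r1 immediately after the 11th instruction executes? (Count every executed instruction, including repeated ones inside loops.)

MOV r1, #11 → r1=11
MOV r2, #4 → r2=4
ADD r1, r1, #8 → r1=11+8=19
ADD r2, r2, #1 → r2=4+1=5
CMP r2, #10  (cmp 5,10)
BNE loop: taken
ADD r1, r1, #8 → r1=19+8=27
ADD r2, r2, #1 → r2=5+1=6
CMP r2, #10  (cmp 6,10)
BNE loop: taken
ADD r1, r1, #8 → r1=27+8=35
After step 11: r1 = 35.

35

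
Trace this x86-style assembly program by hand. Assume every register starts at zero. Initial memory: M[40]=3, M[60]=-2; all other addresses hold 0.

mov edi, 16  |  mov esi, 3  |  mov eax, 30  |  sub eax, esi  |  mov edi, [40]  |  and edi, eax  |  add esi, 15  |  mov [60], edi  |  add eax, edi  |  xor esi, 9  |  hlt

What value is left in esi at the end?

27

mov edi, 16 → edi=16
mov esi, 3 → esi=3
mov eax, 30 → eax=30
sub eax, esi → eax=30-3=27
mov edi, [40] → edi=M[40]=3
and edi, eax → edi=3&27=3
add esi, 15 → esi=3+15=18
mov [60], edi → M[60]=3
add eax, edi → eax=27+3=30
xor esi, 9 → esi=18^9=27
halt.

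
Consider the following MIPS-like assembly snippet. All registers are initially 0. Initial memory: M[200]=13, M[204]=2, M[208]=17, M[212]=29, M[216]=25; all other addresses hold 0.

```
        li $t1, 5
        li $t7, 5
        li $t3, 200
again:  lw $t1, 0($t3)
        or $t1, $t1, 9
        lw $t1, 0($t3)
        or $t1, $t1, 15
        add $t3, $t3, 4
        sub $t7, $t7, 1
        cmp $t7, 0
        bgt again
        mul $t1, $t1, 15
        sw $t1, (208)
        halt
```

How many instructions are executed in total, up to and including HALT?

$t1=5
$t7=5
$t3=200
$t1=M[200]=13
$t1=13|9=13
$t1=M[200]=13
$t1=13|15=15
$t3=200+4=204
$t7=5-1=4
cmp $t7, 0  (cmp 4,0)
bgt again: taken
$t1=M[204]=2
$t1=2|9=11
$t1=M[204]=2
$t1=2|15=15
$t3=204+4=208
$t7=4-1=3
cmp $t7, 0  (cmp 3,0)
bgt again: taken
$t1=M[208]=17
$t1=17|9=25
$t1=M[208]=17
$t1=17|15=31
$t3=208+4=212
$t7=3-1=2
cmp $t7, 0  (cmp 2,0)
bgt again: taken
$t1=M[212]=29
$t1=29|9=29
$t1=M[212]=29
$t1=29|15=31
$t3=212+4=216
$t7=2-1=1
cmp $t7, 0  (cmp 1,0)
bgt again: taken
$t1=M[216]=25
$t1=25|9=25
$t1=M[216]=25
$t1=25|15=31
$t3=216+4=220
$t7=1-1=0
cmp $t7, 0  (cmp 0,0)
bgt again: not taken
$t1=31*15=465
sw $t1, (208) → M[208]=465
halt.
Total executed instructions: 46.

46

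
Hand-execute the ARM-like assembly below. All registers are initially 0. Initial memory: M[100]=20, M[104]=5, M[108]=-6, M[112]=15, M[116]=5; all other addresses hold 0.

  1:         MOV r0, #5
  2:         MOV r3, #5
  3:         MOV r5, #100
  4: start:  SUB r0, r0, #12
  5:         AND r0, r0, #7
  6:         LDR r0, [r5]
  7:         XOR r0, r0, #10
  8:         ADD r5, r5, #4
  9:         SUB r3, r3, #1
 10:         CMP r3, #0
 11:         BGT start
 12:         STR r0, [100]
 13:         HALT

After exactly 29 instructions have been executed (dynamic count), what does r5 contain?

r0=5
r3=5
r5=100
r0=5-12=-7
r0=(-7)&7=1
r0=M[100]=20
r0=20^10=30
r5=100+4=104
r3=5-1=4
CMP r3, #0  (cmp 4,0)
BGT start: taken
r0=30-12=18
r0=18&7=2
r0=M[104]=5
r0=5^10=15
r5=104+4=108
r3=4-1=3
CMP r3, #0  (cmp 3,0)
BGT start: taken
r0=15-12=3
r0=3&7=3
r0=M[108]=-6
r0=(-6)^10=-16
r5=108+4=112
r3=3-1=2
CMP r3, #0  (cmp 2,0)
BGT start: taken
r0=(-16)-12=-28
r0=(-28)&7=4
After step 29: r5 = 112.

112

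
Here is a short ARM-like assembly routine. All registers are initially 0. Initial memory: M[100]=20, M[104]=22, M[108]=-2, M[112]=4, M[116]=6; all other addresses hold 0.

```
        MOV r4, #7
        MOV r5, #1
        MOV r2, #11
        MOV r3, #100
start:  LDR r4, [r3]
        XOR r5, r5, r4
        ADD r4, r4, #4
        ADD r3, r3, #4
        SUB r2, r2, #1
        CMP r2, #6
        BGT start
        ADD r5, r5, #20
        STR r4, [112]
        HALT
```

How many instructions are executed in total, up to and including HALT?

42

after MOV r4, #7: r4=7
after MOV r5, #1: r5=1
after MOV r2, #11: r2=11
after MOV r3, #100: r3=100
after LDR r4, [r3]: r4=M[100]=20
after XOR r5, r5, r4: r5=1^20=21
after ADD r4, r4, #4: r4=20+4=24
after ADD r3, r3, #4: r3=100+4=104
after SUB r2, r2, #1: r2=11-1=10
CMP r2, #6  (cmp 10,6)
BGT start: taken
after LDR r4, [r3]: r4=M[104]=22
after XOR r5, r5, r4: r5=21^22=3
after ADD r4, r4, #4: r4=22+4=26
after ADD r3, r3, #4: r3=104+4=108
after SUB r2, r2, #1: r2=10-1=9
CMP r2, #6  (cmp 9,6)
BGT start: taken
after LDR r4, [r3]: r4=M[108]=-2
after XOR r5, r5, r4: r5=3^(-2)=-3
after ADD r4, r4, #4: r4=(-2)+4=2
after ADD r3, r3, #4: r3=108+4=112
after SUB r2, r2, #1: r2=9-1=8
CMP r2, #6  (cmp 8,6)
BGT start: taken
after LDR r4, [r3]: r4=M[112]=4
after XOR r5, r5, r4: r5=(-3)^4=-7
after ADD r4, r4, #4: r4=4+4=8
after ADD r3, r3, #4: r3=112+4=116
after SUB r2, r2, #1: r2=8-1=7
CMP r2, #6  (cmp 7,6)
BGT start: taken
after LDR r4, [r3]: r4=M[116]=6
after XOR r5, r5, r4: r5=(-7)^6=-1
after ADD r4, r4, #4: r4=6+4=10
after ADD r3, r3, #4: r3=116+4=120
after SUB r2, r2, #1: r2=7-1=6
CMP r2, #6  (cmp 6,6)
BGT start: not taken
after ADD r5, r5, #20: r5=(-1)+20=19
STR r4, [112] → M[112]=10
halt.
Total executed instructions: 42.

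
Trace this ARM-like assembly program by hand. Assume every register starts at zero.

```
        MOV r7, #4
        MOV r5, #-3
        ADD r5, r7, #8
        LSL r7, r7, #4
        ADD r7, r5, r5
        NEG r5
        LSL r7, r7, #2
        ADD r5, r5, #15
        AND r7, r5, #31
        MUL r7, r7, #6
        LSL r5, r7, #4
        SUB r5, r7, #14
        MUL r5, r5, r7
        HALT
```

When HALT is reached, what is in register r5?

72

after MOV r7, #4: r7=4
after MOV r5, #-3: r5=-3
after ADD r5, r7, #8: r5=4+8=12
after LSL r7, r7, #4: r7=4<<4=64
after ADD r7, r5, r5: r7=12+12=24
after NEG r5: r5=-(12)=-12
after LSL r7, r7, #2: r7=24<<2=96
after ADD r5, r5, #15: r5=(-12)+15=3
after AND r7, r5, #31: r7=3&31=3
after MUL r7, r7, #6: r7=3*6=18
after LSL r5, r7, #4: r5=18<<4=288
after SUB r5, r7, #14: r5=18-14=4
after MUL r5, r5, r7: r5=4*18=72
halt.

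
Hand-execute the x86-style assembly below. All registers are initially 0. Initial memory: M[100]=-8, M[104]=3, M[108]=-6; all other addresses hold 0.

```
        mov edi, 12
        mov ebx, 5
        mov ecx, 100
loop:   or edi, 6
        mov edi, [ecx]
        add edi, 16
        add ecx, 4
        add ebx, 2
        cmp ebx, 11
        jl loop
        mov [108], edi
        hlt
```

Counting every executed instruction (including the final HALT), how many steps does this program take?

26

edi=12
ebx=5
ecx=100
edi=12|6=14
edi=M[100]=-8
edi=(-8)+16=8
ecx=100+4=104
ebx=5+2=7
cmp ebx, 11  (cmp 7,11)
jl loop: taken
edi=8|6=14
edi=M[104]=3
edi=3+16=19
ecx=104+4=108
ebx=7+2=9
cmp ebx, 11  (cmp 9,11)
jl loop: taken
edi=19|6=23
edi=M[108]=-6
edi=(-6)+16=10
ecx=108+4=112
ebx=9+2=11
cmp ebx, 11  (cmp 11,11)
jl loop: not taken
mov [108], edi → M[108]=10
halt.
Total executed instructions: 26.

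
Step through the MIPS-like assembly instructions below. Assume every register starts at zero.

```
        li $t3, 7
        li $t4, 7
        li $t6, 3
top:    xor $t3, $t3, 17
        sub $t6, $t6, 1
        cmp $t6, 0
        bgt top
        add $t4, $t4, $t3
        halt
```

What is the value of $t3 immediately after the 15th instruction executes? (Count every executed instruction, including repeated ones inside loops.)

after li $t3, 7: $t3=7
after li $t4, 7: $t4=7
after li $t6, 3: $t6=3
after xor $t3, $t3, 17: $t3=7^17=22
after sub $t6, $t6, 1: $t6=3-1=2
cmp $t6, 0  (cmp 2,0)
bgt top: taken
after xor $t3, $t3, 17: $t3=22^17=7
after sub $t6, $t6, 1: $t6=2-1=1
cmp $t6, 0  (cmp 1,0)
bgt top: taken
after xor $t3, $t3, 17: $t3=7^17=22
after sub $t6, $t6, 1: $t6=1-1=0
cmp $t6, 0  (cmp 0,0)
bgt top: not taken
After step 15: $t3 = 22.

22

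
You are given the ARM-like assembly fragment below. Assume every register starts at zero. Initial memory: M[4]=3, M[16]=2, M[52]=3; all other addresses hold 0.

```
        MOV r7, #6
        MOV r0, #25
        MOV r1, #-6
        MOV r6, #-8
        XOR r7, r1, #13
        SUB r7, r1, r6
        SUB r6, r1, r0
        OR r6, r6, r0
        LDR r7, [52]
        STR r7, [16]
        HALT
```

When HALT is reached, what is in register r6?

r7=6
r0=25
r1=-6
r6=-8
r7=(-6)^13=-9
r7=(-6)-(-8)=2
r6=(-6)-25=-31
r6=(-31)|25=-7
r7=M[52]=3
STR r7, [16] → M[16]=3
halt.

-7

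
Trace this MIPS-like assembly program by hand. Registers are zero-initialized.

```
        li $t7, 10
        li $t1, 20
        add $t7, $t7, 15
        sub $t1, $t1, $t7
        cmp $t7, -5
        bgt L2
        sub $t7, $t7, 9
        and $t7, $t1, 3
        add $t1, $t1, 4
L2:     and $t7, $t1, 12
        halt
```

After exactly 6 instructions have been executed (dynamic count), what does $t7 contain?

$t7=10
$t1=20
$t7=10+15=25
$t1=20-25=-5
cmp $t7, -5  (cmp 25,-5)
bgt L2: taken
After step 6: $t7 = 25.

25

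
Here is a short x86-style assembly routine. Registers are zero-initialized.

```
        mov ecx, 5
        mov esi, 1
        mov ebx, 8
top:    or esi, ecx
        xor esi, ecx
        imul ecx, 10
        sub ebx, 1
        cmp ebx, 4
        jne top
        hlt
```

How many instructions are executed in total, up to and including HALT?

ecx=5
esi=1
ebx=8
esi=1|5=5
esi=5^5=0
ecx=5*10=50
ebx=8-1=7
cmp ebx, 4  (cmp 7,4)
jne top: taken
esi=0|50=50
esi=50^50=0
ecx=50*10=500
ebx=7-1=6
cmp ebx, 4  (cmp 6,4)
jne top: taken
esi=0|500=500
esi=500^500=0
ecx=500*10=5000
ebx=6-1=5
cmp ebx, 4  (cmp 5,4)
jne top: taken
esi=0|5000=5000
esi=5000^5000=0
ecx=5000*10=50000
ebx=5-1=4
cmp ebx, 4  (cmp 4,4)
jne top: not taken
halt.
Total executed instructions: 28.

28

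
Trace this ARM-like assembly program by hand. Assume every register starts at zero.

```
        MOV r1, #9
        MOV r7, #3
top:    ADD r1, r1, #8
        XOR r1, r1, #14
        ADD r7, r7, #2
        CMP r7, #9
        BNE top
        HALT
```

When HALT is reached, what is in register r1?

63

r1=9
r7=3
r1=9+8=17
r1=17^14=31
r7=3+2=5
CMP r7, #9  (cmp 5,9)
BNE top: taken
r1=31+8=39
r1=39^14=41
r7=5+2=7
CMP r7, #9  (cmp 7,9)
BNE top: taken
r1=41+8=49
r1=49^14=63
r7=7+2=9
CMP r7, #9  (cmp 9,9)
BNE top: not taken
halt.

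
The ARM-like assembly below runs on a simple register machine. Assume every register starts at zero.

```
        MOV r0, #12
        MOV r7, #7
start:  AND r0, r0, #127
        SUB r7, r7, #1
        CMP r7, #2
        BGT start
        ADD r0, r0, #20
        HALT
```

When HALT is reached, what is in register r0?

r0=12
r7=7
r0=12&127=12
r7=7-1=6
CMP r7, #2  (cmp 6,2)
BGT start: taken
r0=12&127=12
r7=6-1=5
CMP r7, #2  (cmp 5,2)
BGT start: taken
r0=12&127=12
r7=5-1=4
CMP r7, #2  (cmp 4,2)
BGT start: taken
r0=12&127=12
r7=4-1=3
CMP r7, #2  (cmp 3,2)
BGT start: taken
r0=12&127=12
r7=3-1=2
CMP r7, #2  (cmp 2,2)
BGT start: not taken
r0=12+20=32
halt.

32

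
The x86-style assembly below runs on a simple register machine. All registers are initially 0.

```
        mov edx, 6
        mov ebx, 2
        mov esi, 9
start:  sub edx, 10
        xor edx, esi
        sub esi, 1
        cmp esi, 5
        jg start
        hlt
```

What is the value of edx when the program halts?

-46

edx=6
ebx=2
esi=9
edx=6-10=-4
edx=(-4)^9=-11
esi=9-1=8
cmp esi, 5  (cmp 8,5)
jg start: taken
edx=(-11)-10=-21
edx=(-21)^8=-29
esi=8-1=7
cmp esi, 5  (cmp 7,5)
jg start: taken
edx=(-29)-10=-39
edx=(-39)^7=-34
esi=7-1=6
cmp esi, 5  (cmp 6,5)
jg start: taken
edx=(-34)-10=-44
edx=(-44)^6=-46
esi=6-1=5
cmp esi, 5  (cmp 5,5)
jg start: not taken
halt.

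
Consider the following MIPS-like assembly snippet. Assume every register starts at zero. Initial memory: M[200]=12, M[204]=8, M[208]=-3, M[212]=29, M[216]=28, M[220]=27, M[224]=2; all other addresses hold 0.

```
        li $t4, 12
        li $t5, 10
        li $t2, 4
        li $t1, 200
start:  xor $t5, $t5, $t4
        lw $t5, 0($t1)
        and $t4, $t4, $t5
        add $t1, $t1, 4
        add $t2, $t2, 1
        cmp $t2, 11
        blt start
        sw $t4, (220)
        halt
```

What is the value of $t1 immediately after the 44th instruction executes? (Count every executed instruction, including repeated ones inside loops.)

after li $t4, 12: $t4=12
after li $t5, 10: $t5=10
after li $t2, 4: $t2=4
after li $t1, 200: $t1=200
after xor $t5, $t5, $t4: $t5=10^12=6
after lw $t5, 0($t1): $t5=M[200]=12
after and $t4, $t4, $t5: $t4=12&12=12
after add $t1, $t1, 4: $t1=200+4=204
after add $t2, $t2, 1: $t2=4+1=5
cmp $t2, 11  (cmp 5,11)
blt start: taken
after xor $t5, $t5, $t4: $t5=12^12=0
after lw $t5, 0($t1): $t5=M[204]=8
after and $t4, $t4, $t5: $t4=12&8=8
after add $t1, $t1, 4: $t1=204+4=208
after add $t2, $t2, 1: $t2=5+1=6
cmp $t2, 11  (cmp 6,11)
blt start: taken
after xor $t5, $t5, $t4: $t5=8^8=0
after lw $t5, 0($t1): $t5=M[208]=-3
after and $t4, $t4, $t5: $t4=8&(-3)=8
after add $t1, $t1, 4: $t1=208+4=212
after add $t2, $t2, 1: $t2=6+1=7
cmp $t2, 11  (cmp 7,11)
blt start: taken
after xor $t5, $t5, $t4: $t5=(-3)^8=-11
after lw $t5, 0($t1): $t5=M[212]=29
after and $t4, $t4, $t5: $t4=8&29=8
after add $t1, $t1, 4: $t1=212+4=216
after add $t2, $t2, 1: $t2=7+1=8
cmp $t2, 11  (cmp 8,11)
blt start: taken
after xor $t5, $t5, $t4: $t5=29^8=21
after lw $t5, 0($t1): $t5=M[216]=28
after and $t4, $t4, $t5: $t4=8&28=8
after add $t1, $t1, 4: $t1=216+4=220
after add $t2, $t2, 1: $t2=8+1=9
cmp $t2, 11  (cmp 9,11)
blt start: taken
after xor $t5, $t5, $t4: $t5=28^8=20
after lw $t5, 0($t1): $t5=M[220]=27
after and $t4, $t4, $t5: $t4=8&27=8
after add $t1, $t1, 4: $t1=220+4=224
after add $t2, $t2, 1: $t2=9+1=10
After step 44: $t1 = 224.

224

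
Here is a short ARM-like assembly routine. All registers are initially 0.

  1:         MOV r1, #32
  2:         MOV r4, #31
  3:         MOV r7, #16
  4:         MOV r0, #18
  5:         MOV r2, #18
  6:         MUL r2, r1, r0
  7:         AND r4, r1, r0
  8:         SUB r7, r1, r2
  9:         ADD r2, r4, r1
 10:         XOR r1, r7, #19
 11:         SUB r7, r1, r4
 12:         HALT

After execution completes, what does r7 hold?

-525

r1=32
r4=31
r7=16
r0=18
r2=18
r2=32*18=576
r4=32&18=0
r7=32-576=-544
r2=0+32=32
r1=(-544)^19=-525
r7=(-525)-0=-525
halt.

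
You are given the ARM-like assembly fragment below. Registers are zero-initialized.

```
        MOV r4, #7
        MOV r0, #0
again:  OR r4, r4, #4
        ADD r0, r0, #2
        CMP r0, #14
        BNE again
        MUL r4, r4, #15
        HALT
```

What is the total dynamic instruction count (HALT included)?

r4=7
r0=0
r4=7|4=7
r0=0+2=2
CMP r0, #14  (cmp 2,14)
BNE again: taken
r4=7|4=7
r0=2+2=4
CMP r0, #14  (cmp 4,14)
BNE again: taken
r4=7|4=7
r0=4+2=6
CMP r0, #14  (cmp 6,14)
BNE again: taken
r4=7|4=7
r0=6+2=8
CMP r0, #14  (cmp 8,14)
BNE again: taken
r4=7|4=7
r0=8+2=10
CMP r0, #14  (cmp 10,14)
BNE again: taken
r4=7|4=7
r0=10+2=12
CMP r0, #14  (cmp 12,14)
BNE again: taken
r4=7|4=7
r0=12+2=14
CMP r0, #14  (cmp 14,14)
BNE again: not taken
r4=7*15=105
halt.
Total executed instructions: 32.

32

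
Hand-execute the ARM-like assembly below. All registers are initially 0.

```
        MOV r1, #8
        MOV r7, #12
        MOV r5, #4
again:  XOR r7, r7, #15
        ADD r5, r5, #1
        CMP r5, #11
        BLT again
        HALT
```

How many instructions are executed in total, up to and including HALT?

r1=8
r7=12
r5=4
r7=12^15=3
r5=4+1=5
CMP r5, #11  (cmp 5,11)
BLT again: taken
r7=3^15=12
r5=5+1=6
CMP r5, #11  (cmp 6,11)
BLT again: taken
r7=12^15=3
r5=6+1=7
CMP r5, #11  (cmp 7,11)
BLT again: taken
r7=3^15=12
r5=7+1=8
CMP r5, #11  (cmp 8,11)
BLT again: taken
r7=12^15=3
r5=8+1=9
CMP r5, #11  (cmp 9,11)
BLT again: taken
r7=3^15=12
r5=9+1=10
CMP r5, #11  (cmp 10,11)
BLT again: taken
r7=12^15=3
r5=10+1=11
CMP r5, #11  (cmp 11,11)
BLT again: not taken
halt.
Total executed instructions: 32.

32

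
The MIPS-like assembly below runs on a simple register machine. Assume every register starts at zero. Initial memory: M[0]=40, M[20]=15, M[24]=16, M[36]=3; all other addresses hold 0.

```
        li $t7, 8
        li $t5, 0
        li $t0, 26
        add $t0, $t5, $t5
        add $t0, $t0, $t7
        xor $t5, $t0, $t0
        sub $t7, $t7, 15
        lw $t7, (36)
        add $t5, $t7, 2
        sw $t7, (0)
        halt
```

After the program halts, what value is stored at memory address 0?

li $t7, 8 → $t7=8
li $t5, 0 → $t5=0
li $t0, 26 → $t0=26
add $t0, $t5, $t5 → $t0=0+0=0
add $t0, $t0, $t7 → $t0=0+8=8
xor $t5, $t0, $t0 → $t5=8^8=0
sub $t7, $t7, 15 → $t7=8-15=-7
lw $t7, (36) → $t7=M[36]=3
add $t5, $t7, 2 → $t5=3+2=5
sw $t7, (0) → M[0]=3
halt.

3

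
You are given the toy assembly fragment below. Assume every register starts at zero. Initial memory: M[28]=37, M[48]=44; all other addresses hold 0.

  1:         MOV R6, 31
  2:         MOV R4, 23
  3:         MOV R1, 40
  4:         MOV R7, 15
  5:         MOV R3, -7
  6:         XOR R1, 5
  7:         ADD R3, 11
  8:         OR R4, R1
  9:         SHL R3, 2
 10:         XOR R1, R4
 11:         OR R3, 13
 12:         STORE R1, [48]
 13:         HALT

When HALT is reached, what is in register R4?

63

MOV R6, 31 → R6=31
MOV R4, 23 → R4=23
MOV R1, 40 → R1=40
MOV R7, 15 → R7=15
MOV R3, -7 → R3=-7
XOR R1, 5 → R1=40^5=45
ADD R3, 11 → R3=(-7)+11=4
OR R4, R1 → R4=23|45=63
SHL R3, 2 → R3=4<<2=16
XOR R1, R4 → R1=45^63=18
OR R3, 13 → R3=16|13=29
STORE R1, [48] → M[48]=18
halt.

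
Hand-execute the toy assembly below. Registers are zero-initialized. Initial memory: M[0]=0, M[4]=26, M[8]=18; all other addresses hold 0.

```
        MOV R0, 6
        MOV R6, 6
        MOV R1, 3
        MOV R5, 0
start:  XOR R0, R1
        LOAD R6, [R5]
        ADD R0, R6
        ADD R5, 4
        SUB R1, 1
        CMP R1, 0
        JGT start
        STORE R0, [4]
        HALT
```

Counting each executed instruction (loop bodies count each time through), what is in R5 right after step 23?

R0=6
R6=6
R1=3
R5=0
R0=6^3=5
R6=M[0]=0
R0=5+0=5
R5=0+4=4
R1=3-1=2
CMP R1, 0  (cmp 2,0)
JGT start: taken
R0=5^2=7
R6=M[4]=26
R0=7+26=33
R5=4+4=8
R1=2-1=1
CMP R1, 0  (cmp 1,0)
JGT start: taken
R0=33^1=32
R6=M[8]=18
R0=32+18=50
R5=8+4=12
R1=1-1=0
After step 23: R5 = 12.

12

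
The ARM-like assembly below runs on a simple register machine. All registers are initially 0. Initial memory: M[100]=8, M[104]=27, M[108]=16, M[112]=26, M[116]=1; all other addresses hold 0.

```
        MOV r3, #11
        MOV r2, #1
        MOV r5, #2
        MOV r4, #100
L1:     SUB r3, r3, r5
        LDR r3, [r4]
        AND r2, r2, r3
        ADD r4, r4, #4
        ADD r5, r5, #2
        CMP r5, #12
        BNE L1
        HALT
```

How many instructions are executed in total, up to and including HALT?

40

after MOV r3, #11: r3=11
after MOV r2, #1: r2=1
after MOV r5, #2: r5=2
after MOV r4, #100: r4=100
after SUB r3, r3, r5: r3=11-2=9
after LDR r3, [r4]: r3=M[100]=8
after AND r2, r2, r3: r2=1&8=0
after ADD r4, r4, #4: r4=100+4=104
after ADD r5, r5, #2: r5=2+2=4
CMP r5, #12  (cmp 4,12)
BNE L1: taken
after SUB r3, r3, r5: r3=8-4=4
after LDR r3, [r4]: r3=M[104]=27
after AND r2, r2, r3: r2=0&27=0
after ADD r4, r4, #4: r4=104+4=108
after ADD r5, r5, #2: r5=4+2=6
CMP r5, #12  (cmp 6,12)
BNE L1: taken
after SUB r3, r3, r5: r3=27-6=21
after LDR r3, [r4]: r3=M[108]=16
after AND r2, r2, r3: r2=0&16=0
after ADD r4, r4, #4: r4=108+4=112
after ADD r5, r5, #2: r5=6+2=8
CMP r5, #12  (cmp 8,12)
BNE L1: taken
after SUB r3, r3, r5: r3=16-8=8
after LDR r3, [r4]: r3=M[112]=26
after AND r2, r2, r3: r2=0&26=0
after ADD r4, r4, #4: r4=112+4=116
after ADD r5, r5, #2: r5=8+2=10
CMP r5, #12  (cmp 10,12)
BNE L1: taken
after SUB r3, r3, r5: r3=26-10=16
after LDR r3, [r4]: r3=M[116]=1
after AND r2, r2, r3: r2=0&1=0
after ADD r4, r4, #4: r4=116+4=120
after ADD r5, r5, #2: r5=10+2=12
CMP r5, #12  (cmp 12,12)
BNE L1: not taken
halt.
Total executed instructions: 40.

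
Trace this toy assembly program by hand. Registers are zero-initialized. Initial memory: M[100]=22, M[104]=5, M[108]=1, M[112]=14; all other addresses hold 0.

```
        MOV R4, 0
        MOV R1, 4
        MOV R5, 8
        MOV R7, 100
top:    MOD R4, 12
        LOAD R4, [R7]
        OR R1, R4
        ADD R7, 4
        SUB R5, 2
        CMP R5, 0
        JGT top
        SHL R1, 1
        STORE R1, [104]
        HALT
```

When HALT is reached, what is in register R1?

62

R4=0
R1=4
R5=8
R7=100
R4=0%12=0
R4=M[100]=22
R1=4|22=22
R7=100+4=104
R5=8-2=6
CMP R5, 0  (cmp 6,0)
JGT top: taken
R4=22%12=10
R4=M[104]=5
R1=22|5=23
R7=104+4=108
R5=6-2=4
CMP R5, 0  (cmp 4,0)
JGT top: taken
R4=5%12=5
R4=M[108]=1
R1=23|1=23
R7=108+4=112
R5=4-2=2
CMP R5, 0  (cmp 2,0)
JGT top: taken
R4=1%12=1
R4=M[112]=14
R1=23|14=31
R7=112+4=116
R5=2-2=0
CMP R5, 0  (cmp 0,0)
JGT top: not taken
R1=31<<1=62
STORE R1, [104] → M[104]=62
halt.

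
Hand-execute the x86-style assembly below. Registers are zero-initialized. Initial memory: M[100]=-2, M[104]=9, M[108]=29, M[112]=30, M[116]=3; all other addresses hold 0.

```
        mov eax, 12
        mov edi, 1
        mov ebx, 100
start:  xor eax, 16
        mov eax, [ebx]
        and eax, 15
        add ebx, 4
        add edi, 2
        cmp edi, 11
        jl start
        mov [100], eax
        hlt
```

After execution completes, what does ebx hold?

120

eax=12
edi=1
ebx=100
eax=12^16=28
eax=M[100]=-2
eax=(-2)&15=14
ebx=100+4=104
edi=1+2=3
cmp edi, 11  (cmp 3,11)
jl start: taken
eax=14^16=30
eax=M[104]=9
eax=9&15=9
ebx=104+4=108
edi=3+2=5
cmp edi, 11  (cmp 5,11)
jl start: taken
eax=9^16=25
eax=M[108]=29
eax=29&15=13
ebx=108+4=112
edi=5+2=7
cmp edi, 11  (cmp 7,11)
jl start: taken
eax=13^16=29
eax=M[112]=30
eax=30&15=14
ebx=112+4=116
edi=7+2=9
cmp edi, 11  (cmp 9,11)
jl start: taken
eax=14^16=30
eax=M[116]=3
eax=3&15=3
ebx=116+4=120
edi=9+2=11
cmp edi, 11  (cmp 11,11)
jl start: not taken
mov [100], eax → M[100]=3
halt.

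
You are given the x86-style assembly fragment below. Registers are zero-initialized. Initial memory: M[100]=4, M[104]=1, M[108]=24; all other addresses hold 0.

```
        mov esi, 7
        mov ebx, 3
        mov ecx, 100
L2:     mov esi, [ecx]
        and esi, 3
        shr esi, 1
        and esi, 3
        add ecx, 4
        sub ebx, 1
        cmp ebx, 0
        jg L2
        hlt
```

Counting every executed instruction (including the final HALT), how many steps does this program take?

28

mov esi, 7 → esi=7
mov ebx, 3 → ebx=3
mov ecx, 100 → ecx=100
mov esi, [ecx] → esi=M[100]=4
and esi, 3 → esi=4&3=0
shr esi, 1 → esi=0>>1=0
and esi, 3 → esi=0&3=0
add ecx, 4 → ecx=100+4=104
sub ebx, 1 → ebx=3-1=2
cmp ebx, 0  (cmp 2,0)
jg L2: taken
mov esi, [ecx] → esi=M[104]=1
and esi, 3 → esi=1&3=1
shr esi, 1 → esi=1>>1=0
and esi, 3 → esi=0&3=0
add ecx, 4 → ecx=104+4=108
sub ebx, 1 → ebx=2-1=1
cmp ebx, 0  (cmp 1,0)
jg L2: taken
mov esi, [ecx] → esi=M[108]=24
and esi, 3 → esi=24&3=0
shr esi, 1 → esi=0>>1=0
and esi, 3 → esi=0&3=0
add ecx, 4 → ecx=108+4=112
sub ebx, 1 → ebx=1-1=0
cmp ebx, 0  (cmp 0,0)
jg L2: not taken
halt.
Total executed instructions: 28.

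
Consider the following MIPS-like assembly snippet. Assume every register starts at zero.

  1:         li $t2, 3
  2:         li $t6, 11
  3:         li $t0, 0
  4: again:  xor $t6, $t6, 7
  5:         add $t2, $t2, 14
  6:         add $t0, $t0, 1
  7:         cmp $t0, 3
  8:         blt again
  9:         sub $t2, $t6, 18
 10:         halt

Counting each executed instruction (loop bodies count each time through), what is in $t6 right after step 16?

after li $t2, 3: $t2=3
after li $t6, 11: $t6=11
after li $t0, 0: $t0=0
after xor $t6, $t6, 7: $t6=11^7=12
after add $t2, $t2, 14: $t2=3+14=17
after add $t0, $t0, 1: $t0=0+1=1
cmp $t0, 3  (cmp 1,3)
blt again: taken
after xor $t6, $t6, 7: $t6=12^7=11
after add $t2, $t2, 14: $t2=17+14=31
after add $t0, $t0, 1: $t0=1+1=2
cmp $t0, 3  (cmp 2,3)
blt again: taken
after xor $t6, $t6, 7: $t6=11^7=12
after add $t2, $t2, 14: $t2=31+14=45
after add $t0, $t0, 1: $t0=2+1=3
After step 16: $t6 = 12.

12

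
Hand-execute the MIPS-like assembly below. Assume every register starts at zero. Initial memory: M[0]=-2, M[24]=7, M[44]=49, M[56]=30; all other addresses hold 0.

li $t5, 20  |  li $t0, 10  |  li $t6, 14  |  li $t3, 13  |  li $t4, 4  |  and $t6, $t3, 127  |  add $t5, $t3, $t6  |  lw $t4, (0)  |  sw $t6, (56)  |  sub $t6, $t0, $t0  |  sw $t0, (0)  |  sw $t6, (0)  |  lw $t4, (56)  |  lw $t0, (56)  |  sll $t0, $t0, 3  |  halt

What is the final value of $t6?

0

li $t5, 20 → $t5=20
li $t0, 10 → $t0=10
li $t6, 14 → $t6=14
li $t3, 13 → $t3=13
li $t4, 4 → $t4=4
and $t6, $t3, 127 → $t6=13&127=13
add $t5, $t3, $t6 → $t5=13+13=26
lw $t4, (0) → $t4=M[0]=-2
sw $t6, (56) → M[56]=13
sub $t6, $t0, $t0 → $t6=10-10=0
sw $t0, (0) → M[0]=10
sw $t6, (0) → M[0]=0
lw $t4, (56) → $t4=M[56]=13
lw $t0, (56) → $t0=M[56]=13
sll $t0, $t0, 3 → $t0=13<<3=104
halt.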